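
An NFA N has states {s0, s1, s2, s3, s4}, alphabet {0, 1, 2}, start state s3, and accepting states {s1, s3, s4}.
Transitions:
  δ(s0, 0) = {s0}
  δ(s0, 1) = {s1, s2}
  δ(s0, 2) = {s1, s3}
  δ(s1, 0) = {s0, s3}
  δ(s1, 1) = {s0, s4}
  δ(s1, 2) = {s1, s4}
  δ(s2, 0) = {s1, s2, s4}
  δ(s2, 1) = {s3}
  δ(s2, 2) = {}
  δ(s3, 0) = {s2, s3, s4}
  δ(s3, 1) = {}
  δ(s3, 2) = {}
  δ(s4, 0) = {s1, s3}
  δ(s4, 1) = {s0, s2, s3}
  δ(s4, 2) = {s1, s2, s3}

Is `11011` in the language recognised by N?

rejected

Start: {s3}
read 1: {}
The reachable set is empty and stays empty for the remaining 4 symbols.
Reachable ∩ accepting = {} — empty.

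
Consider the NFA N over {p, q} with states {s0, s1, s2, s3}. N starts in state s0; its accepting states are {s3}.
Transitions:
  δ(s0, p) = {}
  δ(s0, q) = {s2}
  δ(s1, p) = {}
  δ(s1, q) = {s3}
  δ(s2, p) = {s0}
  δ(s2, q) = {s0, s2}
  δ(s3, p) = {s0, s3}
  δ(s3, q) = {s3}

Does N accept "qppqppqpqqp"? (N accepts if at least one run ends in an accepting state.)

Start: {s0}
read q: {s2}
read p: {s0}
read p: {}
The reachable set is empty and stays empty for the remaining 8 symbols.
Reachable ∩ accepting = {} — empty.

rejected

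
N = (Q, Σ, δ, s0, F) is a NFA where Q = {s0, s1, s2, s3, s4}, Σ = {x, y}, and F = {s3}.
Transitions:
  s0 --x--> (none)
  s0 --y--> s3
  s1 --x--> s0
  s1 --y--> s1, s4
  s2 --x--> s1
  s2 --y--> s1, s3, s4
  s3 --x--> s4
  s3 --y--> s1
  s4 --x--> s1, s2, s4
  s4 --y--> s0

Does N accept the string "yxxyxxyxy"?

Start: {s0}
read y: {s3}
read x: {s4}
read x: {s1, s2, s4}
read y: {s0, s1, s3, s4}
read x: {s0, s1, s2, s4}
read x: {s0, s1, s2, s4}
read y: {s0, s1, s3, s4}
read x: {s0, s1, s2, s4}
read y: {s0, s1, s3, s4}
Reachable ∩ accepting = {s3} — nonempty.

accepted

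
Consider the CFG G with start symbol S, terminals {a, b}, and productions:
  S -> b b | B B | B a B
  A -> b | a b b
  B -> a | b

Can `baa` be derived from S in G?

S ⇒ BaB ⇒ baB ⇒ baa

yes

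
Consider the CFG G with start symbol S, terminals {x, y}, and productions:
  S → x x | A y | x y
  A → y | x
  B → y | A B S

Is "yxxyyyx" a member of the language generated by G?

no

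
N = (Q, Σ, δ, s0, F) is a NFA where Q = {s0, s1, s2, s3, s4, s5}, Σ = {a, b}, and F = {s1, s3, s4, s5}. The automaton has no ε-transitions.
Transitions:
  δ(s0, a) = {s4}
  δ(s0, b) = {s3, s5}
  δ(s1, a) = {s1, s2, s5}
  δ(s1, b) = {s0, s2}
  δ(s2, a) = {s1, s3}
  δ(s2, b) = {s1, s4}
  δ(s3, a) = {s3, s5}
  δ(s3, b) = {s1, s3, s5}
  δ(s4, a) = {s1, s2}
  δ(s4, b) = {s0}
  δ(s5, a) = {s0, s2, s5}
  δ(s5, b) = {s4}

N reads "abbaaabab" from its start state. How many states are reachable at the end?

Start: {s0}
read a: {s4}
read b: {s0}
read b: {s3, s5}
read a: {s0, s2, s3, s5}
read a: {s0, s1, s2, s3, s4, s5}
read a: {s0, s1, s2, s3, s4, s5}
read b: {s0, s1, s2, s3, s4, s5}
read a: {s0, s1, s2, s3, s4, s5}
read b: {s0, s1, s2, s3, s4, s5}
Final reachable set {s0, s1, s2, s3, s4, s5} has 6 states.

6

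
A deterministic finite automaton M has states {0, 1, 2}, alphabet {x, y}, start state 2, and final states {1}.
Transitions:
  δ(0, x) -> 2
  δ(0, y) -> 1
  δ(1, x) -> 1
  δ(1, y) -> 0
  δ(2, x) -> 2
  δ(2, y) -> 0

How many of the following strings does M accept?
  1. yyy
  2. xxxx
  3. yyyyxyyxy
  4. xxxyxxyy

yyy: rejected
xxxx: rejected
yyyyxyyxy: rejected
xxxyxxyy: accepted

1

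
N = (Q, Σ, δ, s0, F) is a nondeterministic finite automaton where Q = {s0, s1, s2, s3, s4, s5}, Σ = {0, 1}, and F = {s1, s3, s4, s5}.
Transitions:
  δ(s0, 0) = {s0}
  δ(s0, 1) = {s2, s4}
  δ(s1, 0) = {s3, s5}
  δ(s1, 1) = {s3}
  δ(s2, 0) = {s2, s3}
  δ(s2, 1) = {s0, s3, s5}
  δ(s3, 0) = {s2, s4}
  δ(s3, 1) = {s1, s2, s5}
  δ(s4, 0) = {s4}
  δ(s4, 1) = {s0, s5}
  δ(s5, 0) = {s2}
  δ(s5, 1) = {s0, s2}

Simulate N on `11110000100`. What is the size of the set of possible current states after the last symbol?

4

Start: {s0}
read 1: {s2, s4}
read 1: {s0, s3, s5}
read 1: {s0, s1, s2, s4, s5}
read 1: {s0, s2, s3, s4, s5}
read 0: {s0, s2, s3, s4}
read 0: {s0, s2, s3, s4}
read 0: {s0, s2, s3, s4}
read 0: {s0, s2, s3, s4}
read 1: {s0, s1, s2, s3, s4, s5}
read 0: {s0, s2, s3, s4, s5}
read 0: {s0, s2, s3, s4}
Final reachable set {s0, s2, s3, s4} has 4 states.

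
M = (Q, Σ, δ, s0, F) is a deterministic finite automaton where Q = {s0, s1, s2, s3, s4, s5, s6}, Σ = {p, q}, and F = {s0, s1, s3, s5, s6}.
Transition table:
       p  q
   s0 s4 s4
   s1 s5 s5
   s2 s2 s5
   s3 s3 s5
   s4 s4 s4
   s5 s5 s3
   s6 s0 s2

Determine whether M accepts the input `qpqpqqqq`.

s0 --q--> s4
s4 --p--> s4
s4 --q--> s4
s4 --p--> s4
s4 --q--> s4
s4 --q--> s4
s4 --q--> s4
s4 --q--> s4
End in state s4, which is not an accepting state.

rejected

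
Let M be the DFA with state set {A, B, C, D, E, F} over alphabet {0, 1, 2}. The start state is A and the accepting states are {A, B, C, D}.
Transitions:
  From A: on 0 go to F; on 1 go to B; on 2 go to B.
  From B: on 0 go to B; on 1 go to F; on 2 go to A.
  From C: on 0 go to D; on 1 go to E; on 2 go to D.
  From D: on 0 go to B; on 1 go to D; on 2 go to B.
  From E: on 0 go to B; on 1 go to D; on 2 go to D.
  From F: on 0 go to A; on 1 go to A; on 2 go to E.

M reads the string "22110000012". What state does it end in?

A --2--> B
B --2--> A
A --1--> B
B --1--> F
F --0--> A
A --0--> F
F --0--> A
A --0--> F
F --0--> A
A --1--> B
B --2--> A

A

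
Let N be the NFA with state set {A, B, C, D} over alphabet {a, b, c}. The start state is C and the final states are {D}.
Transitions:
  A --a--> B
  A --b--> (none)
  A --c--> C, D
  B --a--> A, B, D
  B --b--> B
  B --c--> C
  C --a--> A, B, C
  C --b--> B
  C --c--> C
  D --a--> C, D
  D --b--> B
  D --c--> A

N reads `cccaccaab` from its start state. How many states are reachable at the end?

Start: {C}
read c: {C}
read c: {C}
read c: {C}
read a: {A, B, C}
read c: {C, D}
read c: {A, C}
read a: {A, B, C}
read a: {A, B, C, D}
read b: {B}
Final reachable set {B} has 1 state.

1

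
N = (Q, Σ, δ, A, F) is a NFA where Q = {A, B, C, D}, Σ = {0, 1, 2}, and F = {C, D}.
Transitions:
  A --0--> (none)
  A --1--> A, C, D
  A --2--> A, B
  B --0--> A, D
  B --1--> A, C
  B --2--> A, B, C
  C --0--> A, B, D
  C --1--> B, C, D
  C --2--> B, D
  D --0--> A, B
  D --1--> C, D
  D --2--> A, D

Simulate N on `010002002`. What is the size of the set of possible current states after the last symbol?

Start: {A}
read 0: {}
The reachable set is empty and stays empty for the remaining 8 symbols.
Final reachable set {} has 0 states.

0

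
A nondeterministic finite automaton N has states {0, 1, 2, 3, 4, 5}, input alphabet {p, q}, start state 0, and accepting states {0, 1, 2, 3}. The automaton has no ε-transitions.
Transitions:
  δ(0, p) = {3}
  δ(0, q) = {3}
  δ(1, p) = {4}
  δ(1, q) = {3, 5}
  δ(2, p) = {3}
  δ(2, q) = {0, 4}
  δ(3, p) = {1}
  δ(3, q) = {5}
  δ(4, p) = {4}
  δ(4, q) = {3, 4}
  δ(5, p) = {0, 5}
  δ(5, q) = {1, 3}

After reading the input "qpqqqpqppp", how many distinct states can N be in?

Start: {0}
read q: {3}
read p: {1}
read q: {3, 5}
read q: {1, 3, 5}
read q: {1, 3, 5}
read p: {0, 1, 4, 5}
read q: {1, 3, 4, 5}
read p: {0, 1, 4, 5}
read p: {0, 3, 4, 5}
read p: {0, 1, 3, 4, 5}
Final reachable set {0, 1, 3, 4, 5} has 5 states.

5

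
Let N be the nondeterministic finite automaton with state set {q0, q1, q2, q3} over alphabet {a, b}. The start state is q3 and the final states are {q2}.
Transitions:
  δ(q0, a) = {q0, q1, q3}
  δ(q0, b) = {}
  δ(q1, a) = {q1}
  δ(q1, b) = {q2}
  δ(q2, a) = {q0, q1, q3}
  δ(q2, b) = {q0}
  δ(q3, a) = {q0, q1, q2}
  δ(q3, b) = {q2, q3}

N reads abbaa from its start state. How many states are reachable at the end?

4

Start: {q3}
read a: {q0, q1, q2}
read b: {q0, q2}
read b: {q0}
read a: {q0, q1, q3}
read a: {q0, q1, q2, q3}
Final reachable set {q0, q1, q2, q3} has 4 states.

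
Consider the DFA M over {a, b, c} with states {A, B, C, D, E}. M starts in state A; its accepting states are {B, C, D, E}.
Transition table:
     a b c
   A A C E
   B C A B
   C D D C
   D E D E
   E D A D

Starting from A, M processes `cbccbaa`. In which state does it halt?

D

A --c--> E
E --b--> A
A --c--> E
E --c--> D
D --b--> D
D --a--> E
E --a--> D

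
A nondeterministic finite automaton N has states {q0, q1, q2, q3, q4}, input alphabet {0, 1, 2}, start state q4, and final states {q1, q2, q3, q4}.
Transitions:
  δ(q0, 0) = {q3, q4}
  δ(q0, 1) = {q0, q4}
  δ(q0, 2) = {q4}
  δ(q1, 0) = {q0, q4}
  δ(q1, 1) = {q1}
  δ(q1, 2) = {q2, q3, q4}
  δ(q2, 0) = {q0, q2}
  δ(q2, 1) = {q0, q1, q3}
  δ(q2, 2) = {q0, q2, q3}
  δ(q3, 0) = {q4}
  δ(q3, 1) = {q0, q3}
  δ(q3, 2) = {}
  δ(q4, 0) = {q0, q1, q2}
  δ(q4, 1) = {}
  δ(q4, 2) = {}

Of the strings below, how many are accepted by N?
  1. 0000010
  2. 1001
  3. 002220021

2

0000010: accepted
1001: rejected
002220021: accepted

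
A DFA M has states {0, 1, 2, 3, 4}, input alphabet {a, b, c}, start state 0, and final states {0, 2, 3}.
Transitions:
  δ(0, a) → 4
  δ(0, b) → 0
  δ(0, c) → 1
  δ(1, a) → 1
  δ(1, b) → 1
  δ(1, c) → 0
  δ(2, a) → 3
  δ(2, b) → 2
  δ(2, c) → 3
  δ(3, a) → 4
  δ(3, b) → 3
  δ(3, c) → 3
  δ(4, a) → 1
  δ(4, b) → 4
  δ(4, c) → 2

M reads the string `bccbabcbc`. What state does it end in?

0 --b--> 0
0 --c--> 1
1 --c--> 0
0 --b--> 0
0 --a--> 4
4 --b--> 4
4 --c--> 2
2 --b--> 2
2 --c--> 3

3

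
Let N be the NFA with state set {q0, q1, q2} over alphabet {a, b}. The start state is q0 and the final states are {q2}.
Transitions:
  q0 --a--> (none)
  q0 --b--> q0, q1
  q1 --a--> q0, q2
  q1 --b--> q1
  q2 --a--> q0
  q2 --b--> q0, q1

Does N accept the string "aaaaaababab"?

Start: {q0}
read a: {}
The reachable set is empty and stays empty for the remaining 10 symbols.
Reachable ∩ accepting = {} — empty.

rejected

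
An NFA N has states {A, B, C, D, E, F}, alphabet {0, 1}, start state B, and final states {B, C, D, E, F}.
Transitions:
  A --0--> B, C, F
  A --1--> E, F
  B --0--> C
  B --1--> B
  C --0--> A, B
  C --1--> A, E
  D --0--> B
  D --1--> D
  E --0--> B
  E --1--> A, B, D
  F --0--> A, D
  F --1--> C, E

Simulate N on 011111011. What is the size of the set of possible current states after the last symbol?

6

Start: {B}
read 0: {C}
read 1: {A, E}
read 1: {A, B, D, E, F}
read 1: {A, B, C, D, E, F}
read 1: {A, B, C, D, E, F}
read 1: {A, B, C, D, E, F}
read 0: {A, B, C, D, F}
read 1: {A, B, C, D, E, F}
read 1: {A, B, C, D, E, F}
Final reachable set {A, B, C, D, E, F} has 6 states.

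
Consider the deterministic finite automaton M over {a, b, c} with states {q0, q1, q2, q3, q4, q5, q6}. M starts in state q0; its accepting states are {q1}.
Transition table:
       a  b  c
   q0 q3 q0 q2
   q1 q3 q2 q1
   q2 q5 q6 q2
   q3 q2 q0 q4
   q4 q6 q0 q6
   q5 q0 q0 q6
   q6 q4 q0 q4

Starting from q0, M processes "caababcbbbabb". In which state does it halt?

q0 --c--> q2
q2 --a--> q5
q5 --a--> q0
q0 --b--> q0
q0 --a--> q3
q3 --b--> q0
q0 --c--> q2
q2 --b--> q6
q6 --b--> q0
q0 --b--> q0
q0 --a--> q3
q3 --b--> q0
q0 --b--> q0

q0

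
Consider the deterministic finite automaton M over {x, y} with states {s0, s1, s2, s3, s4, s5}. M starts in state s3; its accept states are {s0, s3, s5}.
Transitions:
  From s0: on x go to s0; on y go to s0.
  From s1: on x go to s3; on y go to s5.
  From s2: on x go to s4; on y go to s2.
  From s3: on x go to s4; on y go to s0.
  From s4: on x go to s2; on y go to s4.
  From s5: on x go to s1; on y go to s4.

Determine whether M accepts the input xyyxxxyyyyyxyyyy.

s3 --x--> s4
s4 --y--> s4
s4 --y--> s4
s4 --x--> s2
s2 --x--> s4
s4 --x--> s2
s2 --y--> s2
s2 --y--> s2
s2 --y--> s2
s2 --y--> s2
s2 --y--> s2
s2 --x--> s4
s4 --y--> s4
s4 --y--> s4
s4 --y--> s4
s4 --y--> s4
End in state s4, which is not an accepting state.

rejected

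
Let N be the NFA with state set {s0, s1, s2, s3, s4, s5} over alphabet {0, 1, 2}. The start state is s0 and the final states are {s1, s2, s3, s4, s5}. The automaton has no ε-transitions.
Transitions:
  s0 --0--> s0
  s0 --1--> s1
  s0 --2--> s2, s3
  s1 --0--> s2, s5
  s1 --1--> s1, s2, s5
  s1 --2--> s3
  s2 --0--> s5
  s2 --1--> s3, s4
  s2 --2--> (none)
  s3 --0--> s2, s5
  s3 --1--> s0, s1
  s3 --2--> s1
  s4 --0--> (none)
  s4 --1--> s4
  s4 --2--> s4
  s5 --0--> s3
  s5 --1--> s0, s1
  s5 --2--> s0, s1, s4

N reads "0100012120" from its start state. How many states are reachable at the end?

3

Start: {s0}
read 0: {s0}
read 1: {s1}
read 0: {s2, s5}
read 0: {s3, s5}
read 0: {s2, s3, s5}
read 1: {s0, s1, s3, s4}
read 2: {s1, s2, s3, s4}
read 1: {s0, s1, s2, s3, s4, s5}
read 2: {s0, s1, s2, s3, s4}
read 0: {s0, s2, s5}
Final reachable set {s0, s2, s5} has 3 states.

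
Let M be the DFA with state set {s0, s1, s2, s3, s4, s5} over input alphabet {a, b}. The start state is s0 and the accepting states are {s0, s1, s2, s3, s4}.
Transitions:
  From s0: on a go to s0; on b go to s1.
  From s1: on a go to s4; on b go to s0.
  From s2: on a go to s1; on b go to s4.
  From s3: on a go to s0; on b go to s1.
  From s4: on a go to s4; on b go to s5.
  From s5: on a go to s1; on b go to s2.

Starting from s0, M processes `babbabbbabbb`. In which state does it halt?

s0 --b--> s1
s1 --a--> s4
s4 --b--> s5
s5 --b--> s2
s2 --a--> s1
s1 --b--> s0
s0 --b--> s1
s1 --b--> s0
s0 --a--> s0
s0 --b--> s1
s1 --b--> s0
s0 --b--> s1

s1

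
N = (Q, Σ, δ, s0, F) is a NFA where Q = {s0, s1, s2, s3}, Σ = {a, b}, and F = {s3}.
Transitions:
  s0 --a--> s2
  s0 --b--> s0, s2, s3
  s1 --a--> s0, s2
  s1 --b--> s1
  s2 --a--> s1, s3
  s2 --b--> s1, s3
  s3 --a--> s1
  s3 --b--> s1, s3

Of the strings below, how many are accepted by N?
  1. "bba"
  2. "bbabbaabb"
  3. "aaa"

"bba": accepted
"bbabbaabb": accepted
"aaa": rejected

2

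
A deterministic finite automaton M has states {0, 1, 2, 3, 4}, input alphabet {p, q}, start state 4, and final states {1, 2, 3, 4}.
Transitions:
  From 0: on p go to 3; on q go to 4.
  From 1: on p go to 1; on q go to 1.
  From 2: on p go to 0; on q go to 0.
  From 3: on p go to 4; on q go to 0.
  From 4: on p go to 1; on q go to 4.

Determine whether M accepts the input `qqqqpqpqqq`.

accepted

4 --q--> 4
4 --q--> 4
4 --q--> 4
4 --q--> 4
4 --p--> 1
1 --q--> 1
1 --p--> 1
1 --q--> 1
1 --q--> 1
1 --q--> 1
End in state 1, which is an accepting state.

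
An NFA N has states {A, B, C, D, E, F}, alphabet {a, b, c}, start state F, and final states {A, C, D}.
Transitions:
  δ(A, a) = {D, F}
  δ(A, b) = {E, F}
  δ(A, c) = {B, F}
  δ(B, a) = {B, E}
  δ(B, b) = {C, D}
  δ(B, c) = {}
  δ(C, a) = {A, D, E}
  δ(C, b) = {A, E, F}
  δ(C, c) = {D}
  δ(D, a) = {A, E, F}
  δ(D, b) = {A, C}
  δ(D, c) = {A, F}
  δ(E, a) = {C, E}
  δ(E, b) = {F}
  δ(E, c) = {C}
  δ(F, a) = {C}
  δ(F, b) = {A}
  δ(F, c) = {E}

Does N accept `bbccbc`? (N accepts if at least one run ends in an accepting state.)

Start: {F}
read b: {A}
read b: {E, F}
read c: {C, E}
read c: {C, D}
read b: {A, C, E, F}
read c: {B, C, D, E, F}
Reachable ∩ accepting = {C, D} — nonempty.

accepted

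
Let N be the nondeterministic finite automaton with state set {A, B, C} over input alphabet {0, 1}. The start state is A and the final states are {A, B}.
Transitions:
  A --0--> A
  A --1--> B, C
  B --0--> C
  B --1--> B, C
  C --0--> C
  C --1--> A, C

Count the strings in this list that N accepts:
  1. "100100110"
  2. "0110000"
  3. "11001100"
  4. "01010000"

4

"100100110": accepted
"0110000": accepted
"11001100": accepted
"01010000": accepted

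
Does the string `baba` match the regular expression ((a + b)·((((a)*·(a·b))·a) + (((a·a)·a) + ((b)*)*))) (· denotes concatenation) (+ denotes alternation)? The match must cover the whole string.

Split as b·aba: (a+b) matches b and ((((a)*·(a·b))·a)+(((a·a)·a)+((b)*)*)) matches aba.

yes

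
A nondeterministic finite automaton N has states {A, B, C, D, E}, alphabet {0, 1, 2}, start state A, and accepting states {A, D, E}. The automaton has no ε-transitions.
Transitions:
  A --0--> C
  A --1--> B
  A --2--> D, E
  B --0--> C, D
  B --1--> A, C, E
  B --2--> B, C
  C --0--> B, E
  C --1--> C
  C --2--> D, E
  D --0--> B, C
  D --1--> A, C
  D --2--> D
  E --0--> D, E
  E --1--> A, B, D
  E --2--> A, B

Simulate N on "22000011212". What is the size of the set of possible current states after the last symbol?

5

Start: {A}
read 2: {D, E}
read 2: {A, B, D}
read 0: {B, C, D}
read 0: {B, C, D, E}
read 0: {B, C, D, E}
read 0: {B, C, D, E}
read 1: {A, B, C, D, E}
read 1: {A, B, C, D, E}
read 2: {A, B, C, D, E}
read 1: {A, B, C, D, E}
read 2: {A, B, C, D, E}
Final reachable set {A, B, C, D, E} has 5 states.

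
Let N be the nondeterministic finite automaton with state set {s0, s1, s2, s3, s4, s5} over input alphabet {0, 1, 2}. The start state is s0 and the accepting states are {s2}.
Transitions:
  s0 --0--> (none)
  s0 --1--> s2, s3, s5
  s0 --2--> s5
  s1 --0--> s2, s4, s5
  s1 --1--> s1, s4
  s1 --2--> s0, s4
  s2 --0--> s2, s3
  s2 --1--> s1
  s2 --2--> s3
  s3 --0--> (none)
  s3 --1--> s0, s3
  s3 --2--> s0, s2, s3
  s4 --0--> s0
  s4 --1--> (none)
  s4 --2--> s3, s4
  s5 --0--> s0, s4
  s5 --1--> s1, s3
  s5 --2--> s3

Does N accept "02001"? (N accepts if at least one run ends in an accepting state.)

Start: {s0}
read 0: {}
The reachable set is empty and stays empty for the remaining 4 symbols.
Reachable ∩ accepting = {} — empty.

rejected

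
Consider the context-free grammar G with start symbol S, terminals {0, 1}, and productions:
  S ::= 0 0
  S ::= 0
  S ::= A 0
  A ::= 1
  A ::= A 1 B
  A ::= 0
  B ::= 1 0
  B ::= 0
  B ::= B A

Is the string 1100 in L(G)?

yes

S ⇒ A0 ⇒ A1B0 ⇒ 11B0 ⇒ 1100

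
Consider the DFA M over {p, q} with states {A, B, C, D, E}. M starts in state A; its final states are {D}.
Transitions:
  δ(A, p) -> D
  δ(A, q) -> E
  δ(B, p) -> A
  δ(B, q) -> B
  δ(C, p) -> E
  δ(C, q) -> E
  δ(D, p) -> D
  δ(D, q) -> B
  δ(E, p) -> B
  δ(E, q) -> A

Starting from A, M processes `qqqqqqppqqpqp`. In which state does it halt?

B

A --q--> E
E --q--> A
A --q--> E
E --q--> A
A --q--> E
E --q--> A
A --p--> D
D --p--> D
D --q--> B
B --q--> B
B --p--> A
A --q--> E
E --p--> B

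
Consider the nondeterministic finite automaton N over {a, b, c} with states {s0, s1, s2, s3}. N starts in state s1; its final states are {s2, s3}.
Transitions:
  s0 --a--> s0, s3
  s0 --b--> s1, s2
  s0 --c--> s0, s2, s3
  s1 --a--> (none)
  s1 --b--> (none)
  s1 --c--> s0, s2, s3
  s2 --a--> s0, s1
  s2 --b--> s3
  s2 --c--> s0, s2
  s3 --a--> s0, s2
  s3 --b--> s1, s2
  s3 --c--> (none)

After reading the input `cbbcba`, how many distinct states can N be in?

Start: {s1}
read c: {s0, s2, s3}
read b: {s1, s2, s3}
read b: {s1, s2, s3}
read c: {s0, s2, s3}
read b: {s1, s2, s3}
read a: {s0, s1, s2}
Final reachable set {s0, s1, s2} has 3 states.

3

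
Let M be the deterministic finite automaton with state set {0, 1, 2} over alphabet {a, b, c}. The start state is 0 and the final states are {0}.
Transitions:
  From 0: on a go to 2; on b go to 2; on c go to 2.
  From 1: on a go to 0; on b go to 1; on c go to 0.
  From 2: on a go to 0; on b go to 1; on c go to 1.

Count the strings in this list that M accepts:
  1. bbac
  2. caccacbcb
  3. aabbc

1

bbac: rejected
caccacbcb: rejected
aabbc: accepted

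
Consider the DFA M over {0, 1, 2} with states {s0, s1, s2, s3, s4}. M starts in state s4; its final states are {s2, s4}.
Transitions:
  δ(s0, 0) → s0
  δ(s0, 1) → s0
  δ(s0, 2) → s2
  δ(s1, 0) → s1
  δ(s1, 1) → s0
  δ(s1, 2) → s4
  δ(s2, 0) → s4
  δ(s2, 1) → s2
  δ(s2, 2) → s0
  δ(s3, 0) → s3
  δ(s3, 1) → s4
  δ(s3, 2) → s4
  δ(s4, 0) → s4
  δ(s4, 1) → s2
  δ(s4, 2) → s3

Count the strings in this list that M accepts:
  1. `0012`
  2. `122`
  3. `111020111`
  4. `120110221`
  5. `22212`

`0012`: rejected
`122`: accepted
`111020111`: accepted
`120110221`: rejected
`22212`: rejected

2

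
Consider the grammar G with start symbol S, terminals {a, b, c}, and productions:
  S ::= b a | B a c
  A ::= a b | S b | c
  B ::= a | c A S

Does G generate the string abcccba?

no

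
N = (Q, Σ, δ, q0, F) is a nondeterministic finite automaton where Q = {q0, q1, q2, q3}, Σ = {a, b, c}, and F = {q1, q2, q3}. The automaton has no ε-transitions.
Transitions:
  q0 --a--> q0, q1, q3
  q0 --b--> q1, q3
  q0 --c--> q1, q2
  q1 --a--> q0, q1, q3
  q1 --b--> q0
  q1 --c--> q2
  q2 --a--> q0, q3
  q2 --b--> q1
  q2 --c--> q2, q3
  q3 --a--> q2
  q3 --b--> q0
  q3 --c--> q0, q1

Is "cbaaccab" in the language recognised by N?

accepted

Start: {q0}
read c: {q1, q2}
read b: {q0, q1}
read a: {q0, q1, q3}
read a: {q0, q1, q2, q3}
read c: {q0, q1, q2, q3}
read c: {q0, q1, q2, q3}
read a: {q0, q1, q2, q3}
read b: {q0, q1, q3}
Reachable ∩ accepting = {q1, q3} — nonempty.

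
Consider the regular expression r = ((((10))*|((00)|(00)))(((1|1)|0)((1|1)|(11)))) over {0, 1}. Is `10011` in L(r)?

yes

Split as 10·011: (((10))*|((00)|(00))) matches 10 and (((1|1)|0)((1|1)|(11))) matches 011.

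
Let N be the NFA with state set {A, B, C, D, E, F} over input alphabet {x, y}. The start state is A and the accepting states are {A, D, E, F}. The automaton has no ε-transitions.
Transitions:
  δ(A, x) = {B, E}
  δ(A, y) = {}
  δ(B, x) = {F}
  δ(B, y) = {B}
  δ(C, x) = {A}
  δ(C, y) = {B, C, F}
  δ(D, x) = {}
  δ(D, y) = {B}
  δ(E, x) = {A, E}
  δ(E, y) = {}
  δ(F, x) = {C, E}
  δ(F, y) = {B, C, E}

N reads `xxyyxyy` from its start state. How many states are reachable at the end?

4

Start: {A}
read x: {B, E}
read x: {A, E, F}
read y: {B, C, E}
read y: {B, C, F}
read x: {A, C, E, F}
read y: {B, C, E, F}
read y: {B, C, E, F}
Final reachable set {B, C, E, F} has 4 states.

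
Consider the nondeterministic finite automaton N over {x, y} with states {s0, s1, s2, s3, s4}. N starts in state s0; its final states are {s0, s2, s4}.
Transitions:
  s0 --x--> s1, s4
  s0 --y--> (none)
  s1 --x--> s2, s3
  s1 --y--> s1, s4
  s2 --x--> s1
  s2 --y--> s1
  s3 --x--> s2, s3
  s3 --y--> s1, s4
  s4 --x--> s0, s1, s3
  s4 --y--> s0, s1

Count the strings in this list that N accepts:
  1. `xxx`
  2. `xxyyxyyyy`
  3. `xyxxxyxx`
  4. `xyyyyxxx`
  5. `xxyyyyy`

`xxx`: accepted
`xxyyxyyyy`: accepted
`xyxxxyxx`: accepted
`xyyyyxxx`: accepted
`xxyyyyy`: accepted

5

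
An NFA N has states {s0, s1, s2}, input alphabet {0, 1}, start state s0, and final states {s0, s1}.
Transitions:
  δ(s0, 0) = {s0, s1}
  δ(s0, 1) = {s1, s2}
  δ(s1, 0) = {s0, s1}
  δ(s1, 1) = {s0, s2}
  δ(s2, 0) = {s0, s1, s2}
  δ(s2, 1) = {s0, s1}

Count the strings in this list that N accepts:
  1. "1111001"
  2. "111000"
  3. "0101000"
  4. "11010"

4

"1111001": accepted
"111000": accepted
"0101000": accepted
"11010": accepted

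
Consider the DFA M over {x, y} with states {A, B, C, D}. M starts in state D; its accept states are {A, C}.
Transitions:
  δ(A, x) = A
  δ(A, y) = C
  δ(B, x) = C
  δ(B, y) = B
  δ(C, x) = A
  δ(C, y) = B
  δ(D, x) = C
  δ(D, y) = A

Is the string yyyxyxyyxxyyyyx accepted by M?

D --y--> A
A --y--> C
C --y--> B
B --x--> C
C --y--> B
B --x--> C
C --y--> B
B --y--> B
B --x--> C
C --x--> A
A --y--> C
C --y--> B
B --y--> B
B --y--> B
B --x--> C
End in state C, which is an accepting state.

accepted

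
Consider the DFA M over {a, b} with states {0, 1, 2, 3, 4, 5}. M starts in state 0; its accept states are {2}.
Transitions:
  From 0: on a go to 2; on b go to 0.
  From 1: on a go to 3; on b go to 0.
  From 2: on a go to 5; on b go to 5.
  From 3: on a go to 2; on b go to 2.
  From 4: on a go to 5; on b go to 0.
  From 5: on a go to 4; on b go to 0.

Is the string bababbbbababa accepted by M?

0 --b--> 0
0 --a--> 2
2 --b--> 5
5 --a--> 4
4 --b--> 0
0 --b--> 0
0 --b--> 0
0 --b--> 0
0 --a--> 2
2 --b--> 5
5 --a--> 4
4 --b--> 0
0 --a--> 2
End in state 2, which is an accepting state.

accepted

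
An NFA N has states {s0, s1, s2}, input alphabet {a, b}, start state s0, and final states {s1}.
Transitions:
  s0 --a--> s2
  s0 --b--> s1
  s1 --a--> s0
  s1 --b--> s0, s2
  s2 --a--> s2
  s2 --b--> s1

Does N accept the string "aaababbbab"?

Start: {s0}
read a: {s2}
read a: {s2}
read a: {s2}
read b: {s1}
read a: {s0}
read b: {s1}
read b: {s0, s2}
read b: {s1}
read a: {s0}
read b: {s1}
Reachable ∩ accepting = {s1} — nonempty.

accepted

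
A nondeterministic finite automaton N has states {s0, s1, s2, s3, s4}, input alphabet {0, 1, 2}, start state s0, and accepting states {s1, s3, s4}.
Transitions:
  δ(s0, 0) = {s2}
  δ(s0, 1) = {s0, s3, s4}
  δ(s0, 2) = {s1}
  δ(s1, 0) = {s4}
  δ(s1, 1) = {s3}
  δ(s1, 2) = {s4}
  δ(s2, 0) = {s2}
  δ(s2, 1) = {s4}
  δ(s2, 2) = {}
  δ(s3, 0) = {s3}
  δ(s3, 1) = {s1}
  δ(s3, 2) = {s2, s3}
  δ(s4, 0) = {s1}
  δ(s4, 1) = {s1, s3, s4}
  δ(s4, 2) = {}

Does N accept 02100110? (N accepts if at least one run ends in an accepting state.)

rejected

Start: {s0}
read 0: {s2}
read 2: {}
The reachable set is empty and stays empty for the remaining 6 symbols.
Reachable ∩ accepting = {} — empty.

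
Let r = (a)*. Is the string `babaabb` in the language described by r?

babaabb cannot be split into zero or more pieces each matching a.

no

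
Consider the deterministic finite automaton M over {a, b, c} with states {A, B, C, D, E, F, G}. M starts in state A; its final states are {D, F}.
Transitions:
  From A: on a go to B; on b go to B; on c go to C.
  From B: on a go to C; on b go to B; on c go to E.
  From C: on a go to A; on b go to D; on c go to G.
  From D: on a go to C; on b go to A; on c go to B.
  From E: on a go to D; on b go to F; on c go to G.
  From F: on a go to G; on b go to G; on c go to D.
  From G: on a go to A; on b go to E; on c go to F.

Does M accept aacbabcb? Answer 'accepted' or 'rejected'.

A --a--> B
B --a--> C
C --c--> G
G --b--> E
E --a--> D
D --b--> A
A --c--> C
C --b--> D
End in state D, which is an accepting state.

accepted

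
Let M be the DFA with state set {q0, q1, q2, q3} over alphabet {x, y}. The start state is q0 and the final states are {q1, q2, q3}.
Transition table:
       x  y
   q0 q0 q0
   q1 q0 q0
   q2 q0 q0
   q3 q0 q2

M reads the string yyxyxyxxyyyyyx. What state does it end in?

q0 --y--> q0
q0 --y--> q0
q0 --x--> q0
q0 --y--> q0
q0 --x--> q0
q0 --y--> q0
q0 --x--> q0
q0 --x--> q0
q0 --y--> q0
q0 --y--> q0
q0 --y--> q0
q0 --y--> q0
q0 --y--> q0
q0 --x--> q0

q0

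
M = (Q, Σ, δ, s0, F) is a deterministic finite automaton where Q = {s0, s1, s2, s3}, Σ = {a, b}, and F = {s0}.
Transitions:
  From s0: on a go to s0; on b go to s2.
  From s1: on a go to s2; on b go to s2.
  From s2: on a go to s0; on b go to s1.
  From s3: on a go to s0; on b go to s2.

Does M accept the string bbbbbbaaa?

accepted

s0 --b--> s2
s2 --b--> s1
s1 --b--> s2
s2 --b--> s1
s1 --b--> s2
s2 --b--> s1
s1 --a--> s2
s2 --a--> s0
s0 --a--> s0
End in state s0, which is an accepting state.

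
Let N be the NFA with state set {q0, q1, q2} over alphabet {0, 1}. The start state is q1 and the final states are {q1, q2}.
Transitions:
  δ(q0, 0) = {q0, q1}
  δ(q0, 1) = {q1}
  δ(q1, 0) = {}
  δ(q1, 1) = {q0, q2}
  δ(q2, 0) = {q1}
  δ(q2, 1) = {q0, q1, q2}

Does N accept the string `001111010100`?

rejected

Start: {q1}
read 0: {}
The reachable set is empty and stays empty for the remaining 11 symbols.
Reachable ∩ accepting = {} — empty.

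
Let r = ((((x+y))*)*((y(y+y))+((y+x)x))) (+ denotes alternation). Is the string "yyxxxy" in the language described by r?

No split of yyxxxy into u·v has (((x+y))*)* matching u and ((y(y+y))+((y+x)x)) matching v.

no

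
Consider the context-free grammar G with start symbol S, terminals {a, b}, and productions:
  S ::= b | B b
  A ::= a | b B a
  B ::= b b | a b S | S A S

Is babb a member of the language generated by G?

S ⇒ Bb ⇒ SASb ⇒ bASb ⇒ baSb ⇒ babb

yes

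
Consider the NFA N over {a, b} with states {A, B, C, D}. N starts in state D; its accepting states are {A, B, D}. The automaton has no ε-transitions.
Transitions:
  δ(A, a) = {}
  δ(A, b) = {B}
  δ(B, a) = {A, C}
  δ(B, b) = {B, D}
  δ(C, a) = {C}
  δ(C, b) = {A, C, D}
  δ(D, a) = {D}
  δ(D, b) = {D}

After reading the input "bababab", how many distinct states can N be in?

1

Start: {D}
read b: {D}
read a: {D}
read b: {D}
read a: {D}
read b: {D}
read a: {D}
read b: {D}
Final reachable set {D} has 1 state.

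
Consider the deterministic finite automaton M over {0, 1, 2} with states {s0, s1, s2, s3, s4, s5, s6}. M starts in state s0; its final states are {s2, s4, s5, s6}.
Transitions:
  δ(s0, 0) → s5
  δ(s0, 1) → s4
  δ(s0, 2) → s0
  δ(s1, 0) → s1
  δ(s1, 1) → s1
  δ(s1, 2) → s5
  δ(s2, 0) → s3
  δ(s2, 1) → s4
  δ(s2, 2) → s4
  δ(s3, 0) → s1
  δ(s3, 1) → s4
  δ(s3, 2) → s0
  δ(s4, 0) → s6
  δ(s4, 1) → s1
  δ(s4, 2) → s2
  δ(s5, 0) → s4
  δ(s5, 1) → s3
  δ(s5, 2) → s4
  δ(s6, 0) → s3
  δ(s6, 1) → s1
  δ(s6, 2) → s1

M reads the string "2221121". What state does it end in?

s3

s0 --2--> s0
s0 --2--> s0
s0 --2--> s0
s0 --1--> s4
s4 --1--> s1
s1 --2--> s5
s5 --1--> s3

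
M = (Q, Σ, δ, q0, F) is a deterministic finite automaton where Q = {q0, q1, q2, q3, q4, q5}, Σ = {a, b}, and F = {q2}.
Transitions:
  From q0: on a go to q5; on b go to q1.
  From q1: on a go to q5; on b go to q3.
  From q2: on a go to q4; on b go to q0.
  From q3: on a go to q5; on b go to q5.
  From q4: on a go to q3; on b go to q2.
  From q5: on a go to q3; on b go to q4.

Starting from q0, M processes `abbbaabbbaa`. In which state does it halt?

q0 --a--> q5
q5 --b--> q4
q4 --b--> q2
q2 --b--> q0
q0 --a--> q5
q5 --a--> q3
q3 --b--> q5
q5 --b--> q4
q4 --b--> q2
q2 --a--> q4
q4 --a--> q3

q3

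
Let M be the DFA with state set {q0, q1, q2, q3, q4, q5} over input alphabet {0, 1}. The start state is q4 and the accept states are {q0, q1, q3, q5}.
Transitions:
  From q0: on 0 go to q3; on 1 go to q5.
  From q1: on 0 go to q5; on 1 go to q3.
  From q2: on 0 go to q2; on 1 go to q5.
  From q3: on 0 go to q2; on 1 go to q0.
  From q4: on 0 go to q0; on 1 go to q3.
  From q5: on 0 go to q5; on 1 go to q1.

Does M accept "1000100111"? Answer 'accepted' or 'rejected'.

accepted

q4 --1--> q3
q3 --0--> q2
q2 --0--> q2
q2 --0--> q2
q2 --1--> q5
q5 --0--> q5
q5 --0--> q5
q5 --1--> q1
q1 --1--> q3
q3 --1--> q0
End in state q0, which is an accepting state.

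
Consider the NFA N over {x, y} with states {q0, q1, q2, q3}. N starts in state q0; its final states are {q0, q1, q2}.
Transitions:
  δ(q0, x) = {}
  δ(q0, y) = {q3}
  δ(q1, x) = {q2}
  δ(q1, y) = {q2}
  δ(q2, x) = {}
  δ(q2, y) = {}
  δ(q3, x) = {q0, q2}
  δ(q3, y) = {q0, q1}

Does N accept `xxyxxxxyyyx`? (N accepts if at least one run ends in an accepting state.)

Start: {q0}
read x: {}
The reachable set is empty and stays empty for the remaining 10 symbols.
Reachable ∩ accepting = {} — empty.

rejected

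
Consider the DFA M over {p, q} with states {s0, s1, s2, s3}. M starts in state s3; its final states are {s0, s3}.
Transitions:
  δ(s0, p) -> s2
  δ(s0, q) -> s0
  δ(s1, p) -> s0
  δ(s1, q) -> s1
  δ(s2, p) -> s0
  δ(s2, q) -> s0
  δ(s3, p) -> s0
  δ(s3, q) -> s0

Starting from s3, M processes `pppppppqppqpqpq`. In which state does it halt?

s3 --p--> s0
s0 --p--> s2
s2 --p--> s0
s0 --p--> s2
s2 --p--> s0
s0 --p--> s2
s2 --p--> s0
s0 --q--> s0
s0 --p--> s2
s2 --p--> s0
s0 --q--> s0
s0 --p--> s2
s2 --q--> s0
s0 --p--> s2
s2 --q--> s0

s0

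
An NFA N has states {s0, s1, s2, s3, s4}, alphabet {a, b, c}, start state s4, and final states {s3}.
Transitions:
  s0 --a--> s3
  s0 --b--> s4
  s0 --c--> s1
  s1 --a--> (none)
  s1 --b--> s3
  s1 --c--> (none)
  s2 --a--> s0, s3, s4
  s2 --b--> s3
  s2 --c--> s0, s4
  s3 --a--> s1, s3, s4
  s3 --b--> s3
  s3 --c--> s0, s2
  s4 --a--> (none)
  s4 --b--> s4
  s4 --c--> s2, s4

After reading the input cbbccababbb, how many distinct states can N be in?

Start: {s4}
read c: {s2, s4}
read b: {s3, s4}
read b: {s3, s4}
read c: {s0, s2, s4}
read c: {s0, s1, s2, s4}
read a: {s0, s3, s4}
read b: {s3, s4}
read a: {s1, s3, s4}
read b: {s3, s4}
read b: {s3, s4}
read b: {s3, s4}
Final reachable set {s3, s4} has 2 states.

2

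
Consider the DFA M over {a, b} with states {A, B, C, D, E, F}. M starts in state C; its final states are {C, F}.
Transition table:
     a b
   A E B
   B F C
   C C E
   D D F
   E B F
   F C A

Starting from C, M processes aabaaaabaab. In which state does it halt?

A

C --a--> C
C --a--> C
C --b--> E
E --a--> B
B --a--> F
F --a--> C
C --a--> C
C --b--> E
E --a--> B
B --a--> F
F --b--> A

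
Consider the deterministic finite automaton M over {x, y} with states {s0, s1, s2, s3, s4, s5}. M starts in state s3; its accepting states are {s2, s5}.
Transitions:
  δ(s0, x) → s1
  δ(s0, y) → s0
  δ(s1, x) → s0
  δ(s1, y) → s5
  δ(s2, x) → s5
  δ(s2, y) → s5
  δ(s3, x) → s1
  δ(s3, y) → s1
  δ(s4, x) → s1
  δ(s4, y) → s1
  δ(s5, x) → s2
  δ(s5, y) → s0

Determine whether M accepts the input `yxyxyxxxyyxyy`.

s3 --y--> s1
s1 --x--> s0
s0 --y--> s0
s0 --x--> s1
s1 --y--> s5
s5 --x--> s2
s2 --x--> s5
s5 --x--> s2
s2 --y--> s5
s5 --y--> s0
s0 --x--> s1
s1 --y--> s5
s5 --y--> s0
End in state s0, which is not an accepting state.

rejected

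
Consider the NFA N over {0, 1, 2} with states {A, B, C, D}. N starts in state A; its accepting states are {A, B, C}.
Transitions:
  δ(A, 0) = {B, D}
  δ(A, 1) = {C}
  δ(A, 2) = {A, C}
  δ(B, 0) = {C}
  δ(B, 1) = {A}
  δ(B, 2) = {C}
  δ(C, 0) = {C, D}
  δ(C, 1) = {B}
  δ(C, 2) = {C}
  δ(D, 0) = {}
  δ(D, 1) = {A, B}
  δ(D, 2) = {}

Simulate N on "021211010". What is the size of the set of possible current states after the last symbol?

3

Start: {A}
read 0: {B, D}
read 2: {C}
read 1: {B}
read 2: {C}
read 1: {B}
read 1: {A}
read 0: {B, D}
read 1: {A, B}
read 0: {B, C, D}
Final reachable set {B, C, D} has 3 states.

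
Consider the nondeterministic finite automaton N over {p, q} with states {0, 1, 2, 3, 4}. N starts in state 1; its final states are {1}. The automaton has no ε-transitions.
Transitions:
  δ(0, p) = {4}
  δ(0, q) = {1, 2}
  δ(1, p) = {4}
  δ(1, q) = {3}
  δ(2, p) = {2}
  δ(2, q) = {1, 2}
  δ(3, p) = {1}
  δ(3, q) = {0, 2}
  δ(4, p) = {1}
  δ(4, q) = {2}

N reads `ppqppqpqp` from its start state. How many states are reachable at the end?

2

Start: {1}
read p: {4}
read p: {1}
read q: {3}
read p: {1}
read p: {4}
read q: {2}
read p: {2}
read q: {1, 2}
read p: {2, 4}
Final reachable set {2, 4} has 2 states.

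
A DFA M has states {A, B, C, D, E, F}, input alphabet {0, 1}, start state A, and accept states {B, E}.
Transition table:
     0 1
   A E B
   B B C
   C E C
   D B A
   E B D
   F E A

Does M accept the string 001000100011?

rejected

A --0--> E
E --0--> B
B --1--> C
C --0--> E
E --0--> B
B --0--> B
B --1--> C
C --0--> E
E --0--> B
B --0--> B
B --1--> C
C --1--> C
End in state C, which is not an accepting state.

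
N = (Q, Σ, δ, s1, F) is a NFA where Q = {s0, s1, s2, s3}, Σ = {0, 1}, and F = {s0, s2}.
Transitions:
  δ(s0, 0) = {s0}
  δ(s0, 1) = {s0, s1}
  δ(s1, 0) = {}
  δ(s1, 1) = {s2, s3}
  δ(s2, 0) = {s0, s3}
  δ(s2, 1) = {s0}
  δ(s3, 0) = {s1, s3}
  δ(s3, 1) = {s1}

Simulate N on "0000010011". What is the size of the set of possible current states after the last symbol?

Start: {s1}
read 0: {}
The reachable set is empty and stays empty for the remaining 9 symbols.
Final reachable set {} has 0 states.

0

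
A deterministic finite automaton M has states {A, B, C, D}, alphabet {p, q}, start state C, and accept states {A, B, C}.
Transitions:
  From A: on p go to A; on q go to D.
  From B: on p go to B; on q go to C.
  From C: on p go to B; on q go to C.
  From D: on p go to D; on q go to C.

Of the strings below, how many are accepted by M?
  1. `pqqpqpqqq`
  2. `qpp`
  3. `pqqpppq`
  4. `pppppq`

4

`pqqpqpqqq`: accepted
`qpp`: accepted
`pqqpppq`: accepted
`pppppq`: accepted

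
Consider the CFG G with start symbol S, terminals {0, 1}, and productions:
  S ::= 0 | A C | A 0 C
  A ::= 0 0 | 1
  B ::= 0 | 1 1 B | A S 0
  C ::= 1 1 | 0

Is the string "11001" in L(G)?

no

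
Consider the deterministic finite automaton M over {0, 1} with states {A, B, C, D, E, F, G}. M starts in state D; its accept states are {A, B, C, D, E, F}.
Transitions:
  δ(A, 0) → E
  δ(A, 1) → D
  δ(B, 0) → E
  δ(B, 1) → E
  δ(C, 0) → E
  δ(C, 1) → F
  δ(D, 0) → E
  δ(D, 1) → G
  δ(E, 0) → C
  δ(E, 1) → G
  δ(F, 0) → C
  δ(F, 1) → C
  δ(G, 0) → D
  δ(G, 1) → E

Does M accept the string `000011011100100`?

D --0--> E
E --0--> C
C --0--> E
E --0--> C
C --1--> F
F --1--> C
C --0--> E
E --1--> G
G --1--> E
E --1--> G
G --0--> D
D --0--> E
E --1--> G
G --0--> D
D --0--> E
End in state E, which is an accepting state.

accepted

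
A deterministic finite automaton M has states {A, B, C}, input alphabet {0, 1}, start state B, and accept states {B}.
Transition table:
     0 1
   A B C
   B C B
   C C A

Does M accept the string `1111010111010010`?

accepted

B --1--> B
B --1--> B
B --1--> B
B --1--> B
B --0--> C
C --1--> A
A --0--> B
B --1--> B
B --1--> B
B --1--> B
B --0--> C
C --1--> A
A --0--> B
B --0--> C
C --1--> A
A --0--> B
End in state B, which is an accepting state.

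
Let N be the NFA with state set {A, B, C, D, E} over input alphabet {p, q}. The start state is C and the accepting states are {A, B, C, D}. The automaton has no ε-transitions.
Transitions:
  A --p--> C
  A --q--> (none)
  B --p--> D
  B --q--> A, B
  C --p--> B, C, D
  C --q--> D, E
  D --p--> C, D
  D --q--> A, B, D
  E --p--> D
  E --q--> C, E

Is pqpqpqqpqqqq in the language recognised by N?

Start: {C}
read p: {B, C, D}
read q: {A, B, D, E}
read p: {C, D}
read q: {A, B, D, E}
read p: {C, D}
read q: {A, B, D, E}
read q: {A, B, C, D, E}
read p: {B, C, D}
read q: {A, B, D, E}
read q: {A, B, C, D, E}
read q: {A, B, C, D, E}
read q: {A, B, C, D, E}
Reachable ∩ accepting = {A, B, C, D} — nonempty.

accepted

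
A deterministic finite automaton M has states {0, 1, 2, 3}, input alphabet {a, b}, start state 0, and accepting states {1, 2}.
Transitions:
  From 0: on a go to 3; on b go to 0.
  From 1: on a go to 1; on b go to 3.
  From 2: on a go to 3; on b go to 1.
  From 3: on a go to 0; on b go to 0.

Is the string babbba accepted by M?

0 --b--> 0
0 --a--> 3
3 --b--> 0
0 --b--> 0
0 --b--> 0
0 --a--> 3
End in state 3, which is not an accepting state.

rejected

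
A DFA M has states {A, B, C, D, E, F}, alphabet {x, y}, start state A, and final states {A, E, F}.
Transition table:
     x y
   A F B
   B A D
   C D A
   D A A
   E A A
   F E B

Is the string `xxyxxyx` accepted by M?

accepted

A --x--> F
F --x--> E
E --y--> A
A --x--> F
F --x--> E
E --y--> A
A --x--> F
End in state F, which is an accepting state.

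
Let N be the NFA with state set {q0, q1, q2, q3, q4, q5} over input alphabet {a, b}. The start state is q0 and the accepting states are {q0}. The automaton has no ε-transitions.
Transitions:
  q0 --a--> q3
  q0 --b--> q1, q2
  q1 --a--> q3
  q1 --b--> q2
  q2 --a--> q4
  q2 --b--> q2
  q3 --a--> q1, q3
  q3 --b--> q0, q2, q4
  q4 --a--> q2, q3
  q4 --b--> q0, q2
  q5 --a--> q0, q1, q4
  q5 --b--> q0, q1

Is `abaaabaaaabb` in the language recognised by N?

Start: {q0}
read a: {q3}
read b: {q0, q2, q4}
read a: {q2, q3, q4}
read a: {q1, q2, q3, q4}
read a: {q1, q2, q3, q4}
read b: {q0, q2, q4}
read a: {q2, q3, q4}
read a: {q1, q2, q3, q4}
read a: {q1, q2, q3, q4}
read a: {q1, q2, q3, q4}
read b: {q0, q2, q4}
read b: {q0, q1, q2}
Reachable ∩ accepting = {q0} — nonempty.

accepted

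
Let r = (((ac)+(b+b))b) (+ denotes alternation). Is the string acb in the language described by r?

Split as ac·b: ((ac)+(b+b)) matches ac and b matches b.

yes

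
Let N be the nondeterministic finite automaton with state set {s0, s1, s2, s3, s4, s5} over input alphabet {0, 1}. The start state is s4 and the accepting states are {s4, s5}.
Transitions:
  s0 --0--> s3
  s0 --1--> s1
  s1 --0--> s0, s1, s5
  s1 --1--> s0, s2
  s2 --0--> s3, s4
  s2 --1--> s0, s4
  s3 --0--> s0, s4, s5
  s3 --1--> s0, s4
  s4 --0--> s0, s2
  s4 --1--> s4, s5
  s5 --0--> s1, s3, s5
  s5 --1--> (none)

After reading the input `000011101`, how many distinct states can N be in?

Start: {s4}
read 0: {s0, s2}
read 0: {s3, s4}
read 0: {s0, s2, s4, s5}
read 0: {s0, s1, s2, s3, s4, s5}
read 1: {s0, s1, s2, s4, s5}
read 1: {s0, s1, s2, s4, s5}
read 1: {s0, s1, s2, s4, s5}
read 0: {s0, s1, s2, s3, s4, s5}
read 1: {s0, s1, s2, s4, s5}
Final reachable set {s0, s1, s2, s4, s5} has 5 states.

5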